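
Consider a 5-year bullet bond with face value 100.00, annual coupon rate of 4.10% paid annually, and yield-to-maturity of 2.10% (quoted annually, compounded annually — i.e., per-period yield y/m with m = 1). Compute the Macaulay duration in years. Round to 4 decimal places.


Answer: Macaulay duration = 4.6404 years

Derivation:
Coupon per period c = face * coupon_rate / m = 4.100000
Periods per year m = 1; per-period yield y/m = 0.021000
Number of cashflows N = 5
Cashflows (t years, CF_t, discount factor 1/(1+y/m)^(m*t), PV):
  t = 1.0000: CF_t = 4.100000, DF = 0.979432, PV = 4.015671
  t = 2.0000: CF_t = 4.100000, DF = 0.959287, PV = 3.933076
  t = 3.0000: CF_t = 4.100000, DF = 0.939556, PV = 3.852181
  t = 4.0000: CF_t = 4.100000, DF = 0.920231, PV = 3.772949
  t = 5.0000: CF_t = 104.100000, DF = 0.901304, PV = 93.825744
Price P = sum_t PV_t = 109.399621
Macaulay numerator sum_t t * PV_t:
  t * PV_t at t = 1.0000: 4.015671
  t * PV_t at t = 2.0000: 7.866153
  t * PV_t at t = 3.0000: 11.556542
  t * PV_t at t = 4.0000: 15.091794
  t * PV_t at t = 5.0000: 469.128722
Macaulay duration D = (sum_t t * PV_t) / P = 507.658882 / 109.399621 = 4.640408


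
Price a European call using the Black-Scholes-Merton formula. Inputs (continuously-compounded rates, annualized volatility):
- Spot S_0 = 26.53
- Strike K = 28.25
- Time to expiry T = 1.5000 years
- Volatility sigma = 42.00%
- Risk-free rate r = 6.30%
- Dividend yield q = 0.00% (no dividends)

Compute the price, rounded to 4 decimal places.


d1 = (ln(S/K) + (r - q + 0.5*sigma^2) * T) / (sigma * sqrt(T)) = 0.31878886
d2 = d1 - sigma * sqrt(T) = -0.19560398
exp(-rT) = 0.90982773; exp(-qT) = 1.00000000
C = S_0 * exp(-qT) * N(d1) - K * exp(-rT) * N(d2)
N(d1) = 0.62505669; N(d2) = 0.42246007
C = 26.5300 * 1.00000000 * 0.62505669 - 28.2500 * 0.90982773 * 0.42246007 = 5.7244

Answer: Price = 5.7244


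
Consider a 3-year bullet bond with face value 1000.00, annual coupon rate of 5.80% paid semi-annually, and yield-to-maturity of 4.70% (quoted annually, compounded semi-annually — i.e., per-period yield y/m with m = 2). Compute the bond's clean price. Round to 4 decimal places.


Answer: Price = 1030.4473

Derivation:
Coupon per period c = face * coupon_rate / m = 29.000000
Periods per year m = 2; per-period yield y/m = 0.023500
Number of cashflows N = 6
Cashflows (t years, CF_t, discount factor 1/(1+y/m)^(m*t), PV):
  t = 0.5000: CF_t = 29.000000, DF = 0.977040, PV = 28.334148
  t = 1.0000: CF_t = 29.000000, DF = 0.954606, PV = 27.683583
  t = 1.5000: CF_t = 29.000000, DF = 0.932688, PV = 27.047956
  t = 2.0000: CF_t = 29.000000, DF = 0.911273, PV = 26.426924
  t = 2.5000: CF_t = 29.000000, DF = 0.890350, PV = 25.820150
  t = 3.0000: CF_t = 1029.000000, DF = 0.869907, PV = 895.134494
Price P = sum_t PV_t = 1030.447255


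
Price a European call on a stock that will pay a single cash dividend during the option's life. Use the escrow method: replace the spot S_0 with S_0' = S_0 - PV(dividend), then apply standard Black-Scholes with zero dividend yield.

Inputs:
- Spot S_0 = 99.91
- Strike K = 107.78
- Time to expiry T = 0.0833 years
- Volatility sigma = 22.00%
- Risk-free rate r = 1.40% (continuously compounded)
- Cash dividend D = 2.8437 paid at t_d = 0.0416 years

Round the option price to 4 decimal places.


PV(D) = D * exp(-r * t_d) = 2.8437 * 0.99941777 = 2.84204431
S_0' = S_0 - PV(D) = 99.9100 - 2.84204431 = 97.06795569
d1 = (ln(S_0'/K) + (r + sigma^2/2)*T) / (sigma*sqrt(T)) = -1.59851049
d2 = d1 - sigma*sqrt(T) = -1.66200632
exp(-rT) = 0.99883448
N(d1) = 0.05496471; N(d2) = 0.04825575
C = S_0' * N(d1) - K * exp(-rT) * N(d2) = 97.06795569 * 0.05496471 - 107.7800 * 0.99883448 * 0.04825575 = 0.1404

Answer: Price = 0.1404


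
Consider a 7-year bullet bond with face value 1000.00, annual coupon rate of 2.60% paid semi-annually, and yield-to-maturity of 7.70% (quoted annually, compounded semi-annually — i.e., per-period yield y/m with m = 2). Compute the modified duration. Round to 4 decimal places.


Coupon per period c = face * coupon_rate / m = 13.000000
Periods per year m = 2; per-period yield y/m = 0.038500
Number of cashflows N = 14
Cashflows (t years, CF_t, discount factor 1/(1+y/m)^(m*t), PV):
  t = 0.5000: CF_t = 13.000000, DF = 0.962927, PV = 12.518055
  t = 1.0000: CF_t = 13.000000, DF = 0.927229, PV = 12.053977
  t = 1.5000: CF_t = 13.000000, DF = 0.892854, PV = 11.607103
  t = 2.0000: CF_t = 13.000000, DF = 0.859754, PV = 11.176797
  t = 2.5000: CF_t = 13.000000, DF = 0.827880, PV = 10.762443
  t = 3.0000: CF_t = 13.000000, DF = 0.797188, PV = 10.363450
  t = 3.5000: CF_t = 13.000000, DF = 0.767635, PV = 9.979249
  t = 4.0000: CF_t = 13.000000, DF = 0.739176, PV = 9.609291
  t = 4.5000: CF_t = 13.000000, DF = 0.711773, PV = 9.253049
  t = 5.0000: CF_t = 13.000000, DF = 0.685386, PV = 8.910013
  t = 5.5000: CF_t = 13.000000, DF = 0.659977, PV = 8.579695
  t = 6.0000: CF_t = 13.000000, DF = 0.635509, PV = 8.261622
  t = 6.5000: CF_t = 13.000000, DF = 0.611949, PV = 7.955342
  t = 7.0000: CF_t = 1013.000000, DF = 0.589263, PV = 596.923165
Price P = sum_t PV_t = 727.953250
First compute Macaulay numerator sum_t t * PV_t:
  t * PV_t at t = 0.5000: 6.259027
  t * PV_t at t = 1.0000: 12.053977
  t * PV_t at t = 1.5000: 17.410655
  t * PV_t at t = 2.0000: 22.353593
  t * PV_t at t = 2.5000: 26.906106
  t * PV_t at t = 3.0000: 31.090349
  t * PV_t at t = 3.5000: 34.927370
  t * PV_t at t = 4.0000: 38.437164
  t * PV_t at t = 4.5000: 41.638719
  t * PV_t at t = 5.0000: 44.550066
  t * PV_t at t = 5.5000: 47.188322
  t * PV_t at t = 6.0000: 49.569734
  t * PV_t at t = 6.5000: 51.709721
  t * PV_t at t = 7.0000: 4178.462156
Macaulay duration D = 4602.556961 / 727.953250 = 6.322600
Modified duration = D / (1 + y/m) = 6.322600 / (1 + 0.038500) = 6.088204

Answer: Modified duration = 6.0882


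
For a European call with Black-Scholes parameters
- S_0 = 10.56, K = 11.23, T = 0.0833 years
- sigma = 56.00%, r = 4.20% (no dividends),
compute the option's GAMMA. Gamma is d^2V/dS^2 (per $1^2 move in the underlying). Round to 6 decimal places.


Answer: Gamma = 0.224872

Derivation:
d1 = -0.2781453643; d2 = -0.4397711048
phi(d1) = 0.3838048898; exp(-qT) = 1.0000000000; exp(-rT) = 0.9965075130
Gamma = exp(-qT) * phi(d1) / (S * sigma * sqrt(T)) = 1.0000000000 * 0.3838048898 / (10.5600 * 0.5600 * 0.2886173938) = 0.224872


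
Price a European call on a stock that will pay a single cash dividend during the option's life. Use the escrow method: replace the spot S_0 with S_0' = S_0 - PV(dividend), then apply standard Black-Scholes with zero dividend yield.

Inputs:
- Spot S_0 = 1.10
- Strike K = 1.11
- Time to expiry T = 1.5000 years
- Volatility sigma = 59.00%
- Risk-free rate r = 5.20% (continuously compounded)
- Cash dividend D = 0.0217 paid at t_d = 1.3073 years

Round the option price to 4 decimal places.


Answer: Price = 0.3243

Derivation:
PV(D) = D * exp(-r * t_d) = 0.0217 * 0.93427953 = 0.02027387
S_0' = S_0 - PV(D) = 1.1000 - 0.02027387 = 1.07972613
d1 = (ln(S_0'/K) + (r + sigma^2/2)*T) / (sigma*sqrt(T)) = 0.43097515
d2 = d1 - sigma*sqrt(T) = -0.29162433
exp(-rT) = 0.92496443
N(d1) = 0.66675678; N(d2) = 0.38528694
C = S_0' * N(d1) - K * exp(-rT) * N(d2) = 1.07972613 * 0.66675678 - 1.1100 * 0.92496443 * 0.38528694 = 0.3243


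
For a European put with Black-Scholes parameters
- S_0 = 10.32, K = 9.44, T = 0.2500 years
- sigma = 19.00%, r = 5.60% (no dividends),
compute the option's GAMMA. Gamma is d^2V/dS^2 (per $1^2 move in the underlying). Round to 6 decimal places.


d1 = 1.1330555779; d2 = 1.0380555779
phi(d1) = 0.2099583703; exp(-qT) = 1.0000000000; exp(-rT) = 0.9860975443
Gamma = exp(-qT) * phi(d1) / (S * sigma * sqrt(T)) = 1.0000000000 * 0.2099583703 / (10.3200 * 0.1900 * 0.5000000000) = 0.214156

Answer: Gamma = 0.214156


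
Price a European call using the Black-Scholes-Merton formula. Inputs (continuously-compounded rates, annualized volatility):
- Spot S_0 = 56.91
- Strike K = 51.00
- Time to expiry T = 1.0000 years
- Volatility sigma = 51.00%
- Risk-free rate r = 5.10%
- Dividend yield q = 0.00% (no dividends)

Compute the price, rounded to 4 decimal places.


d1 = (ln(S/K) + (r - q + 0.5*sigma^2) * T) / (sigma * sqrt(T)) = 0.56999106
d2 = d1 - sigma * sqrt(T) = 0.05999106
exp(-rT) = 0.95027867; exp(-qT) = 1.00000000
C = S_0 * exp(-qT) * N(d1) - K * exp(-rT) * N(d2)
N(d1) = 0.71565812; N(d2) = 0.52391862
C = 56.9100 * 1.00000000 * 0.71565812 - 51.0000 * 0.95027867 * 0.52391862 = 15.3368

Answer: Price = 15.3368


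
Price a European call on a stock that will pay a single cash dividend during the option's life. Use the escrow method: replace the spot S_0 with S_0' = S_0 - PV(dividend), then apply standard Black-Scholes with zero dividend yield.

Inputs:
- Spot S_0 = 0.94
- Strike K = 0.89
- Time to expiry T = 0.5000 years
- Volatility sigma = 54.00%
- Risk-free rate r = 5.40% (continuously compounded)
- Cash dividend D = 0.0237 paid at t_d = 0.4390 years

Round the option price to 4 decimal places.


PV(D) = D * exp(-r * t_d) = 0.0237 * 0.97657278 = 0.02314477
S_0' = S_0 - PV(D) = 0.9400 - 0.02314477 = 0.91685523
d1 = (ln(S_0'/K) + (r + sigma^2/2)*T) / (sigma*sqrt(T)) = 0.33948489
d2 = d1 - sigma*sqrt(T) = -0.04235277
exp(-rT) = 0.97336124
N(d1) = 0.63287776; N(d2) = 0.48310874
C = S_0' * N(d1) - K * exp(-rT) * N(d2) = 0.91685523 * 0.63287776 - 0.8900 * 0.97336124 * 0.48310874 = 0.1617

Answer: Price = 0.1617


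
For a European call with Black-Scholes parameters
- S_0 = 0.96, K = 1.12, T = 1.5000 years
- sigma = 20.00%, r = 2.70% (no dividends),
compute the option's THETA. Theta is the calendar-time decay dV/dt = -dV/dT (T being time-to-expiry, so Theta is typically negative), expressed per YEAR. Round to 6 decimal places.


d1 = -0.3415024704; d2 = -0.5864514446
phi(d1) = 0.3763444360; exp(-qT) = 1.0000000000; exp(-rT) = 0.9603091645
Theta = -S*exp(-qT)*phi(d1)*sigma/(2*sqrt(T)) - r*K*exp(-rT)*N(d2) + q*S*exp(-qT)*N(d1)
N(d1) = 0.3663626727; N(d2) = 0.2787860909; sqrt(T) = 1.2247448714
Term 1 = -0.9600 * 1.0000000000 * 0.3763444360 * 0.2000 / (2 * 1.2247448714) = -0.0294992587
Term 2 = -0.0270 * 1.1200 * 0.9603091645 * 0.2787860909 = -0.0080958781
Term 3 = 0 (no dividend yield, q = 0)
Theta = -0.0294992587 + (-0.0080958781) + (0.0000000000) = -0.037595

Answer: Theta = -0.037595


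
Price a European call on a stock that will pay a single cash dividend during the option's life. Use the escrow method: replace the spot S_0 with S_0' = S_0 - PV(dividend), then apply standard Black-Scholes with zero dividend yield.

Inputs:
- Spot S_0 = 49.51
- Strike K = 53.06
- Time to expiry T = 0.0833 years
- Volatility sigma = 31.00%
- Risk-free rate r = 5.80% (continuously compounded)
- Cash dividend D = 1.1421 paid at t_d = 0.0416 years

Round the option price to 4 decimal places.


Answer: Price = 0.3909

Derivation:
PV(D) = D * exp(-r * t_d) = 1.1421 * 0.99759011 = 1.13934766
S_0' = S_0 - PV(D) = 49.5100 - 1.13934766 = 48.37065234
d1 = (ln(S_0'/K) + (r + sigma^2/2)*T) / (sigma*sqrt(T)) = -0.93545108
d2 = d1 - sigma*sqrt(T) = -1.02492247
exp(-rT) = 0.99518025
N(d1) = 0.17477794; N(d2) = 0.15269988
C = S_0' * N(d1) - K * exp(-rT) * N(d2) = 48.37065234 * 0.17477794 - 53.0600 * 0.99518025 * 0.15269988 = 0.3909


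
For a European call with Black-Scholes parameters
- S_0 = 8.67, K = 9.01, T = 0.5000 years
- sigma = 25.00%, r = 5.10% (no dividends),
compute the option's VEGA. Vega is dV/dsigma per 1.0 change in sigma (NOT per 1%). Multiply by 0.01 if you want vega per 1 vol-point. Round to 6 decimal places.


Answer: Vega = 2.445485

Derivation:
d1 = 0.0150399868; d2 = -0.1617367084
phi(d1) = 0.3988971623; exp(-qT) = 1.0000000000; exp(-rT) = 0.9748223790
Vega = S * exp(-qT) * phi(d1) * sqrt(T) = 8.6700 * 1.0000000000 * 0.3988971623 * 0.7071067812 = 2.445485


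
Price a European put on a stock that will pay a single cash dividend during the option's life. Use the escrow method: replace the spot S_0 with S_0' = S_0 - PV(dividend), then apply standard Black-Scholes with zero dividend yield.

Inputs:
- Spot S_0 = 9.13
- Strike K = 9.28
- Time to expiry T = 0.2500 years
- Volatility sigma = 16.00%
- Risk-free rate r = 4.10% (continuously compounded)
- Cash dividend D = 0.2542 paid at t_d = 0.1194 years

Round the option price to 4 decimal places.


Answer: Price = 0.4682

Derivation:
PV(D) = D * exp(-r * t_d) = 0.2542 * 0.99511656 = 0.25295863
S_0' = S_0 - PV(D) = 9.1300 - 0.25295863 = 8.87704137
d1 = (ln(S_0'/K) + (r + sigma^2/2)*T) / (sigma*sqrt(T)) = -0.38679030
d2 = d1 - sigma*sqrt(T) = -0.46679030
exp(-rT) = 0.98980235
N(-d1) = 0.65054427; N(-d2) = 0.67967504
P = K * exp(-rT) * N(-d2) - S_0' * N(-d1) = 9.2800 * 0.98980235 * 0.67967504 - 8.87704137 * 0.65054427 = 0.4682


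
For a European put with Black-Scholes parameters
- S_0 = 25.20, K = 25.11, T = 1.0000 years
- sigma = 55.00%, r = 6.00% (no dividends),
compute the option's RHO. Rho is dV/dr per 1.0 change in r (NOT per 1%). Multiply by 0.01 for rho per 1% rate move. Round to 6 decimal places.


Answer: Rho = -13.321337

Derivation:
d1 = 0.3905960388; d2 = -0.1594039612
phi(d1) = 0.3696416833; exp(-qT) = 1.0000000000; exp(-rT) = 0.9417645336
N(-d2) = 0.5633246909
Rho = -K*T*exp(-rT)*N(-d2) = -25.1100 * 1.0000 * 0.9417645336 * 0.5633246909 = -13.321337


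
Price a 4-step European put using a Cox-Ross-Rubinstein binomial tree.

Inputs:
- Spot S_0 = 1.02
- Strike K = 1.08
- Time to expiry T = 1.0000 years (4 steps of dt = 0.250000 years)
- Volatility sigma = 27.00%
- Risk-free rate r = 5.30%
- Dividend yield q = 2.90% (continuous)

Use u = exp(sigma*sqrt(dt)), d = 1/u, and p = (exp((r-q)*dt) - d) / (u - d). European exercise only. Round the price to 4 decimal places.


Answer: Price = V(0,0) = 0.1276

Derivation:
dt = T/N = 0.250000
u = exp(sigma*sqrt(dt)) = 1.144537; d = 1/u = 0.873716
p = (exp((r-q)*dt) - d) / (u - d) = 0.488523
Discount per step: exp(-r*dt) = 0.986837
Stock lattice S(k, i) with i counting down-moves:
  k=0: S(0,0) = 1.0200
  k=1: S(1,0) = 1.1674; S(1,1) = 0.8912
  k=2: S(2,0) = 1.3362; S(2,1) = 1.0200; S(2,2) = 0.7786
  k=3: S(3,0) = 1.5293; S(3,1) = 1.1674; S(3,2) = 0.8912; S(3,3) = 0.6803
  k=4: S(4,0) = 1.7503; S(4,1) = 1.3362; S(4,2) = 1.0200; S(4,3) = 0.7786; S(4,4) = 0.5944
Terminal payoffs V(N, i) = max(K - S_T, 0):
  V(4,0) = 0.000000; V(4,1) = 0.000000; V(4,2) = 0.060000; V(4,3) = 0.301353; V(4,4) = 0.485597
Backward induction: V(k, i) = exp(-r*dt) * [p * V(k+1, i) + (1-p) * V(k+1, i+1)].
  V(3,0) = exp(-r*dt) * [p*0.000000 + (1-p)*0.000000] = 0.000000
  V(3,1) = exp(-r*dt) * [p*0.000000 + (1-p)*0.060000] = 0.030285
  V(3,2) = exp(-r*dt) * [p*0.060000 + (1-p)*0.301353] = 0.181032
  V(3,3) = exp(-r*dt) * [p*0.301353 + (1-p)*0.485597] = 0.390382
  V(2,0) = exp(-r*dt) * [p*0.000000 + (1-p)*0.030285] = 0.015286
  V(2,1) = exp(-r*dt) * [p*0.030285 + (1-p)*0.181032] = 0.105975
  V(2,2) = exp(-r*dt) * [p*0.181032 + (1-p)*0.390382] = 0.284318
  V(1,0) = exp(-r*dt) * [p*0.015286 + (1-p)*0.105975] = 0.060860
  V(1,1) = exp(-r*dt) * [p*0.105975 + (1-p)*0.284318] = 0.194598
  V(0,0) = exp(-r*dt) * [p*0.060860 + (1-p)*0.194598] = 0.127562


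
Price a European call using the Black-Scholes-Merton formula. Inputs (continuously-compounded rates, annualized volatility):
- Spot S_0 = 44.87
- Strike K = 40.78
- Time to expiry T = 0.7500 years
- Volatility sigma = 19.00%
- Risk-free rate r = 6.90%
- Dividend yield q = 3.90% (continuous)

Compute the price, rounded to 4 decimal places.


Answer: Price = 5.7887

Derivation:
d1 = (ln(S/K) + (r - q + 0.5*sigma^2) * T) / (sigma * sqrt(T)) = 0.79987416
d2 = d1 - sigma * sqrt(T) = 0.63532933
exp(-rT) = 0.94956623; exp(-qT) = 0.97117364
C = S_0 * exp(-qT) * N(d1) - K * exp(-rT) * N(d2)
N(d1) = 0.78810814; N(d2) = 0.73739318
C = 44.8700 * 0.97117364 * 0.78810814 - 40.7800 * 0.94956623 * 0.73739318 = 5.7887


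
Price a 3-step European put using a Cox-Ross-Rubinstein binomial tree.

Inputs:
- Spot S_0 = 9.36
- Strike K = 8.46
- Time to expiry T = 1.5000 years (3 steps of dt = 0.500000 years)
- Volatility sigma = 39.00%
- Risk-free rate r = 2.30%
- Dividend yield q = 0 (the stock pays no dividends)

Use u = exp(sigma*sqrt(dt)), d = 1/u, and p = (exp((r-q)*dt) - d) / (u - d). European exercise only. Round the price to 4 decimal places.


dt = T/N = 0.500000
u = exp(sigma*sqrt(dt)) = 1.317547; d = 1/u = 0.758986
p = (exp((r-q)*dt) - d) / (u - d) = 0.452198
Discount per step: exp(-r*dt) = 0.988566
Stock lattice S(k, i) with i counting down-moves:
  k=0: S(0,0) = 9.3600
  k=1: S(1,0) = 12.3322; S(1,1) = 7.1041
  k=2: S(2,0) = 16.2483; S(2,1) = 9.3600; S(2,2) = 5.3919
  k=3: S(3,0) = 21.4079; S(3,1) = 12.3322; S(3,2) = 7.1041; S(3,3) = 4.0924
Terminal payoffs V(N, i) = max(K - S_T, 0):
  V(3,0) = 0.000000; V(3,1) = 0.000000; V(3,2) = 1.355889; V(3,3) = 4.367605
Backward induction: V(k, i) = exp(-r*dt) * [p * V(k+1, i) + (1-p) * V(k+1, i+1)].
  V(2,0) = exp(-r*dt) * [p*0.000000 + (1-p)*0.000000] = 0.000000
  V(2,1) = exp(-r*dt) * [p*0.000000 + (1-p)*1.355889] = 0.734266
  V(2,2) = exp(-r*dt) * [p*1.355889 + (1-p)*4.367605] = 2.971345
  V(1,0) = exp(-r*dt) * [p*0.000000 + (1-p)*0.734266] = 0.397633
  V(1,1) = exp(-r*dt) * [p*0.734266 + (1-p)*2.971345] = 1.937334
  V(0,0) = exp(-r*dt) * [p*0.397633 + (1-p)*1.937334] = 1.226893

Answer: Price = V(0,0) = 1.2269


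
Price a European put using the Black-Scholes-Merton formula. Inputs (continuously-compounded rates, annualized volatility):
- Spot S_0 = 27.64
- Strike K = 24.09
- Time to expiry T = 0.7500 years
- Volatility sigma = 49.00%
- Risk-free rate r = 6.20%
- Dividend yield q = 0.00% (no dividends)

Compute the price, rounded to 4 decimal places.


d1 = (ln(S/K) + (r - q + 0.5*sigma^2) * T) / (sigma * sqrt(T)) = 0.64570072
d2 = d1 - sigma * sqrt(T) = 0.22134827
exp(-rT) = 0.95456456; exp(-qT) = 1.00000000
P = K * exp(-rT) * N(-d2) - S_0 * exp(-qT) * N(-d1)
N(-d1) = 0.25923660; N(-d2) = 0.41241063
P = 24.0900 * 0.95456456 * 0.41241063 - 27.6400 * 1.00000000 * 0.25923660 = 2.3183

Answer: Price = 2.3183


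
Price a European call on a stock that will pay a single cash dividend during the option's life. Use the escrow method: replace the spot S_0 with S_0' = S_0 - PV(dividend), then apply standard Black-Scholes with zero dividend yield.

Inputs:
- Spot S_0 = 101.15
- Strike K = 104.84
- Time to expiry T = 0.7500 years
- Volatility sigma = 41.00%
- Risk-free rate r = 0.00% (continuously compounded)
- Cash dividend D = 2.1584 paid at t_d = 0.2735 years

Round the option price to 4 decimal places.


PV(D) = D * exp(-r * t_d) = 2.1584 * 1.00000000 = 2.15840000
S_0' = S_0 - PV(D) = 101.1500 - 2.15840000 = 98.99160000
d1 = (ln(S_0'/K) + (r + sigma^2/2)*T) / (sigma*sqrt(T)) = 0.01587606
d2 = d1 - sigma*sqrt(T) = -0.33919435
exp(-rT) = 1.00000000
N(d1) = 0.50633337; N(d2) = 0.36723166
C = S_0' * N(d1) - K * exp(-rT) * N(d2) = 98.99160000 * 0.50633337 - 104.8400 * 1.00000000 * 0.36723166 = 11.6222

Answer: Price = 11.6222


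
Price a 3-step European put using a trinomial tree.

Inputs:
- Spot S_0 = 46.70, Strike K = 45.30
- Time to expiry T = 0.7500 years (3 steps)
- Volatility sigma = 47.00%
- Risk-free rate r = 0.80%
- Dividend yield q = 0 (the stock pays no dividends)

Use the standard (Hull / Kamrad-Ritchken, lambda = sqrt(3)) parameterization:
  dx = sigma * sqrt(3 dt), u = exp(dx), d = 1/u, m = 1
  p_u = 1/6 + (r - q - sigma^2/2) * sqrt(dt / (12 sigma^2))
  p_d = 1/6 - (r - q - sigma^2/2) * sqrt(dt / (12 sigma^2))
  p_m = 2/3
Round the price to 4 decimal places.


Answer: Price = V(0,0) = 6.1221

Derivation:
dt = T/N = 0.250000; dx = sigma*sqrt(3*dt) = 0.407032
u = exp(dx) = 1.502352; d = 1/u = 0.665623
p_u = 0.135204, p_m = 0.666667, p_d = 0.198129
Discount per step: exp(-r*dt) = 0.998002
Stock lattice S(k, j) with j the centered position index:
  k=0: S(0,+0) = 46.7000
  k=1: S(1,-1) = 31.0846; S(1,+0) = 46.7000; S(1,+1) = 70.1598
  k=2: S(2,-2) = 20.6906; S(2,-1) = 31.0846; S(2,+0) = 46.7000; S(2,+1) = 70.1598; S(2,+2) = 105.4048
  k=3: S(3,-3) = 13.7721; S(3,-2) = 20.6906; S(3,-1) = 31.0846; S(3,+0) = 46.7000; S(3,+1) = 70.1598; S(3,+2) = 105.4048; S(3,+3) = 158.3551
Terminal payoffs V(N, j) = max(K - S_T, 0):
  V(3,-3) = 31.527851; V(3,-2) = 24.609384; V(3,-1) = 14.215409; V(3,+0) = 0.000000; V(3,+1) = 0.000000; V(3,+2) = 0.000000; V(3,+3) = 0.000000
Backward induction: V(k, j) = exp(-r*dt) * [p_u * V(k+1, j+1) + p_m * V(k+1, j) + p_d * V(k+1, j-1)]
  V(2,-2) = exp(-r*dt) * [p_u*14.215409 + p_m*24.609384 + p_d*31.527851] = 24.525725
  V(2,-1) = exp(-r*dt) * [p_u*0.000000 + p_m*14.215409 + p_d*24.609384] = 14.324100
  V(2,+0) = exp(-r*dt) * [p_u*0.000000 + p_m*0.000000 + p_d*14.215409] = 2.810860
  V(2,+1) = exp(-r*dt) * [p_u*0.000000 + p_m*0.000000 + p_d*0.000000] = 0.000000
  V(2,+2) = exp(-r*dt) * [p_u*0.000000 + p_m*0.000000 + p_d*0.000000] = 0.000000
  V(1,-1) = exp(-r*dt) * [p_u*2.810860 + p_m*14.324100 + p_d*24.525725] = 14.759154
  V(1,+0) = exp(-r*dt) * [p_u*0.000000 + p_m*2.810860 + p_d*14.324100] = 4.702514
  V(1,+1) = exp(-r*dt) * [p_u*0.000000 + p_m*0.000000 + p_d*2.810860] = 0.555801
  V(0,+0) = exp(-r*dt) * [p_u*0.555801 + p_m*4.702514 + p_d*14.759154] = 6.122119


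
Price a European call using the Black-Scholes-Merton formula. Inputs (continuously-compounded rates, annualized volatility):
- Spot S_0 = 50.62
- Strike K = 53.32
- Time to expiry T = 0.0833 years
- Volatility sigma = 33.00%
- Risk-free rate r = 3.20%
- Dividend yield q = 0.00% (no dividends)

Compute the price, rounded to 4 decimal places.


Answer: Price = 0.9503

Derivation:
d1 = (ln(S/K) + (r - q + 0.5*sigma^2) * T) / (sigma * sqrt(T)) = -0.46998842
d2 = d1 - sigma * sqrt(T) = -0.56523216
exp(-rT) = 0.99733795; exp(-qT) = 1.00000000
C = S_0 * exp(-qT) * N(d1) - K * exp(-rT) * N(d2)
N(d1) = 0.31918164; N(d2) = 0.28595793
C = 50.6200 * 1.00000000 * 0.31918164 - 53.3200 * 0.99733795 * 0.28595793 = 0.9503


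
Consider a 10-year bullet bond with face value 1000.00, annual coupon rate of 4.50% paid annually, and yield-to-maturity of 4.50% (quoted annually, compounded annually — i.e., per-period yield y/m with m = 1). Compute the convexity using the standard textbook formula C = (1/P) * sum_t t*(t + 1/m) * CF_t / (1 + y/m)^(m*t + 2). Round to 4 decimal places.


Coupon per period c = face * coupon_rate / m = 45.000000
Periods per year m = 1; per-period yield y/m = 0.045000
Number of cashflows N = 10
Cashflows (t years, CF_t, discount factor 1/(1+y/m)^(m*t), PV):
  t = 1.0000: CF_t = 45.000000, DF = 0.956938, PV = 43.062201
  t = 2.0000: CF_t = 45.000000, DF = 0.915730, PV = 41.207848
  t = 3.0000: CF_t = 45.000000, DF = 0.876297, PV = 39.433347
  t = 4.0000: CF_t = 45.000000, DF = 0.838561, PV = 37.735260
  t = 5.0000: CF_t = 45.000000, DF = 0.802451, PV = 36.110297
  t = 6.0000: CF_t = 45.000000, DF = 0.767896, PV = 34.555308
  t = 7.0000: CF_t = 45.000000, DF = 0.734828, PV = 33.067281
  t = 8.0000: CF_t = 45.000000, DF = 0.703185, PV = 31.643331
  t = 9.0000: CF_t = 45.000000, DF = 0.672904, PV = 30.280699
  t = 10.0000: CF_t = 1045.000000, DF = 0.643928, PV = 672.904428
Price P = sum_t PV_t = 1000.000000
Convexity numerator sum_t t*(t + 1/m) * CF_t / (1+y/m)^(m*t + 2):
  t = 1.0000: term = 78.866694
  t = 2.0000: term = 226.411563
  t = 3.0000: term = 433.323565
  t = 4.0000: term = 691.106164
  t = 5.0000: term = 992.018418
  t = 6.0000: term = 1329.019890
  t = 7.0000: term = 1695.719158
  t = 8.0000: term = 2086.325690
  t = 9.0000: term = 2495.604892
  t = 10.0000: term = 67781.861266
Convexity = (1/P) * sum = 77810.257301 / 1000.000000 = 77.810257

Answer: Convexity = 77.8103


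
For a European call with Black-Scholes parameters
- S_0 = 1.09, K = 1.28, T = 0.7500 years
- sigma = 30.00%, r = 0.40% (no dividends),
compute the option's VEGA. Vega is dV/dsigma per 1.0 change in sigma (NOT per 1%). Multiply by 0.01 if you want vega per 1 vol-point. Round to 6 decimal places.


Answer: Vega = 0.336091

Derivation:
d1 = -0.4770159595; d2 = -0.7368235807
phi(d1) = 0.3560405515; exp(-qT) = 1.0000000000; exp(-rT) = 0.9970044955
Vega = S * exp(-qT) * phi(d1) * sqrt(T) = 1.0900 * 1.0000000000 * 0.3560405515 * 0.8660254038 = 0.336091


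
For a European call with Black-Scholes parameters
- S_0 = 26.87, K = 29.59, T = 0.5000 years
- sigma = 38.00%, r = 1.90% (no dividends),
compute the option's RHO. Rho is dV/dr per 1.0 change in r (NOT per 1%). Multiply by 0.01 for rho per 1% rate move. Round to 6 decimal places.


d1 = -0.1891549485; d2 = -0.4578555254
phi(d1) = 0.3918687446; exp(-qT) = 1.0000000000; exp(-rT) = 0.9905449824
N(d2) = 0.3235281205
Rho = K*T*exp(-rT)*N(d2) = 29.5900 * 0.5000 * 0.9905449824 * 0.3235281205 = 4.741341

Answer: Rho = 4.741341


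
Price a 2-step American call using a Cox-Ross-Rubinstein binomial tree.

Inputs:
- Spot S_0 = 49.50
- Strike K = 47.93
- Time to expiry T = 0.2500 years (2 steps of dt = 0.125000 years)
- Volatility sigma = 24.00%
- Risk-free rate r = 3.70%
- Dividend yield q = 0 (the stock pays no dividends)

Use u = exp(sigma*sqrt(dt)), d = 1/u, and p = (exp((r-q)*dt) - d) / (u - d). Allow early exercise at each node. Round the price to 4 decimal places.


Answer: Price = V(0,0) = 3.4993

Derivation:
dt = T/N = 0.125000
u = exp(sigma*sqrt(dt)) = 1.088557; d = 1/u = 0.918647
p = (exp((r-q)*dt) - d) / (u - d) = 0.506083
Discount per step: exp(-r*dt) = 0.995386
Stock lattice S(k, i) with i counting down-moves:
  k=0: S(0,0) = 49.5000
  k=1: S(1,0) = 53.8836; S(1,1) = 45.4731
  k=2: S(2,0) = 58.6553; S(2,1) = 49.5000; S(2,2) = 41.7737
Terminal payoffs V(N, i) = max(S_T - K, 0):
  V(2,0) = 10.725321; V(2,1) = 1.570000; V(2,2) = 0.000000
Backward induction: V(k, i) = exp(-r*dt) * [p * V(k+1, i) + (1-p) * V(k+1, i+1)]; then take max(V_cont, immediate exercise) for American.
  V(1,0) = exp(-r*dt) * [p*10.725321 + (1-p)*1.570000] = 6.174728; exercise = 5.953563; V(1,0) = max -> 6.174728
  V(1,1) = exp(-r*dt) * [p*1.570000 + (1-p)*0.000000] = 0.790884; exercise = 0.000000; V(1,1) = max -> 0.790884
  V(0,0) = exp(-r*dt) * [p*6.174728 + (1-p)*0.790884] = 3.499334; exercise = 1.570000; V(0,0) = max -> 3.499334


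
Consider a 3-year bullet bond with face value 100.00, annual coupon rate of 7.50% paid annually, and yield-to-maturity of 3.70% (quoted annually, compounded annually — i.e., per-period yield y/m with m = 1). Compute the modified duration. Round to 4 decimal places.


Coupon per period c = face * coupon_rate / m = 7.500000
Periods per year m = 1; per-period yield y/m = 0.037000
Number of cashflows N = 3
Cashflows (t years, CF_t, discount factor 1/(1+y/m)^(m*t), PV):
  t = 1.0000: CF_t = 7.500000, DF = 0.964320, PV = 7.232401
  t = 2.0000: CF_t = 7.500000, DF = 0.929913, PV = 6.974350
  t = 3.0000: CF_t = 107.500000, DF = 0.896734, PV = 96.398926
Price P = sum_t PV_t = 110.605677
First compute Macaulay numerator sum_t t * PV_t:
  t * PV_t at t = 1.0000: 7.232401
  t * PV_t at t = 2.0000: 13.948700
  t * PV_t at t = 3.0000: 289.196778
Macaulay duration D = 310.377879 / 110.605677 = 2.806166
Modified duration = D / (1 + y/m) = 2.806166 / (1 + 0.037000) = 2.706042

Answer: Modified duration = 2.7060


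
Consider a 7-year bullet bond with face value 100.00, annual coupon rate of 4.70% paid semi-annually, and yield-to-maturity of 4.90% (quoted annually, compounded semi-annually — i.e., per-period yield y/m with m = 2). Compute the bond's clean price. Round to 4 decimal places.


Answer: Price = 98.8268

Derivation:
Coupon per period c = face * coupon_rate / m = 2.350000
Periods per year m = 2; per-period yield y/m = 0.024500
Number of cashflows N = 14
Cashflows (t years, CF_t, discount factor 1/(1+y/m)^(m*t), PV):
  t = 0.5000: CF_t = 2.350000, DF = 0.976086, PV = 2.293802
  t = 1.0000: CF_t = 2.350000, DF = 0.952744, PV = 2.238948
  t = 1.5000: CF_t = 2.350000, DF = 0.929960, PV = 2.185405
  t = 2.0000: CF_t = 2.350000, DF = 0.907721, PV = 2.133143
  t = 2.5000: CF_t = 2.350000, DF = 0.886013, PV = 2.082131
  t = 3.0000: CF_t = 2.350000, DF = 0.864825, PV = 2.032339
  t = 3.5000: CF_t = 2.350000, DF = 0.844143, PV = 1.983737
  t = 4.0000: CF_t = 2.350000, DF = 0.823957, PV = 1.936298
  t = 4.5000: CF_t = 2.350000, DF = 0.804252, PV = 1.889993
  t = 5.0000: CF_t = 2.350000, DF = 0.785019, PV = 1.844796
  t = 5.5000: CF_t = 2.350000, DF = 0.766246, PV = 1.800679
  t = 6.0000: CF_t = 2.350000, DF = 0.747922, PV = 1.757617
  t = 6.5000: CF_t = 2.350000, DF = 0.730036, PV = 1.715585
  t = 7.0000: CF_t = 102.350000, DF = 0.712578, PV = 72.932377
Price P = sum_t PV_t = 98.826850


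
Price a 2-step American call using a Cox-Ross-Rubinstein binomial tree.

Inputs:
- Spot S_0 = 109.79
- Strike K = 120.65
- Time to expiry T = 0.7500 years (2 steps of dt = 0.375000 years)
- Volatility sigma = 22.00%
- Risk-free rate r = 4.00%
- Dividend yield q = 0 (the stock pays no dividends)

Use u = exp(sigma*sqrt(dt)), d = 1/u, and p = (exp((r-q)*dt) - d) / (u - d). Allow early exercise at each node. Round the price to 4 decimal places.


dt = T/N = 0.375000
u = exp(sigma*sqrt(dt)) = 1.144219; d = 1/u = 0.873959
p = (exp((r-q)*dt) - d) / (u - d) = 0.522291
Discount per step: exp(-r*dt) = 0.985112
Stock lattice S(k, i) with i counting down-moves:
  k=0: S(0,0) = 109.7900
  k=1: S(1,0) = 125.6238; S(1,1) = 95.9519
  k=2: S(2,0) = 143.7410; S(2,1) = 109.7900; S(2,2) = 83.8581
Terminal payoffs V(N, i) = max(S_T - K, 0):
  V(2,0) = 23.091036; V(2,1) = 0.000000; V(2,2) = 0.000000
Backward induction: V(k, i) = exp(-r*dt) * [p * V(k+1, i) + (1-p) * V(k+1, i+1)]; then take max(V_cont, immediate exercise) for American.
  V(1,0) = exp(-r*dt) * [p*23.091036 + (1-p)*0.000000] = 11.880685; exercise = 4.973757; V(1,0) = max -> 11.880685
  V(1,1) = exp(-r*dt) * [p*0.000000 + (1-p)*0.000000] = 0.000000; exercise = 0.000000; V(1,1) = max -> 0.000000
  V(0,0) = exp(-r*dt) * [p*11.880685 + (1-p)*0.000000] = 6.112790; exercise = 0.000000; V(0,0) = max -> 6.112790

Answer: Price = V(0,0) = 6.1128


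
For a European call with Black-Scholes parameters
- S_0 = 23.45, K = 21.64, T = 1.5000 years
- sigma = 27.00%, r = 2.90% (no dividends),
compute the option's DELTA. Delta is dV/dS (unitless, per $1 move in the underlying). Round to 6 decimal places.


Answer: Delta = 0.705333

Derivation:
d1 = 0.5398011337; d2 = 0.2091200184
phi(d1) = 0.3448550259; exp(-qT) = 1.0000000000; exp(-rT) = 0.9574325541
N(d1) = 0.7053329074
Delta = exp(-qT) * N(d1) = 1.0000000000 * 0.7053329074 = 0.705333


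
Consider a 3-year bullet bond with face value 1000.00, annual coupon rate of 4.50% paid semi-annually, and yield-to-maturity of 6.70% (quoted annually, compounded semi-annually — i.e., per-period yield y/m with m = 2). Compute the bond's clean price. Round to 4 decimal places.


Coupon per period c = face * coupon_rate / m = 22.500000
Periods per year m = 2; per-period yield y/m = 0.033500
Number of cashflows N = 6
Cashflows (t years, CF_t, discount factor 1/(1+y/m)^(m*t), PV):
  t = 0.5000: CF_t = 22.500000, DF = 0.967586, PV = 21.770682
  t = 1.0000: CF_t = 22.500000, DF = 0.936222, PV = 21.065004
  t = 1.5000: CF_t = 22.500000, DF = 0.905876, PV = 20.382201
  t = 2.0000: CF_t = 22.500000, DF = 0.876512, PV = 19.721530
  t = 2.5000: CF_t = 22.500000, DF = 0.848101, PV = 19.082273
  t = 3.0000: CF_t = 1022.500000, DF = 0.820611, PV = 839.074322
Price P = sum_t PV_t = 941.096013

Answer: Price = 941.0960


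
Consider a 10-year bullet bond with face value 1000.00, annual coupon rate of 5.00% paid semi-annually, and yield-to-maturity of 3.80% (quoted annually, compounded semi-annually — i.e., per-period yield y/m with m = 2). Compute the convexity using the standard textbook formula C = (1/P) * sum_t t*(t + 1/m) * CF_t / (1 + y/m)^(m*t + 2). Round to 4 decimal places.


Coupon per period c = face * coupon_rate / m = 25.000000
Periods per year m = 2; per-period yield y/m = 0.019000
Number of cashflows N = 20
Cashflows (t years, CF_t, discount factor 1/(1+y/m)^(m*t), PV):
  t = 0.5000: CF_t = 25.000000, DF = 0.981354, PV = 24.533857
  t = 1.0000: CF_t = 25.000000, DF = 0.963056, PV = 24.076405
  t = 1.5000: CF_t = 25.000000, DF = 0.945099, PV = 23.627483
  t = 2.0000: CF_t = 25.000000, DF = 0.927477, PV = 23.186931
  t = 2.5000: CF_t = 25.000000, DF = 0.910184, PV = 22.754594
  t = 3.0000: CF_t = 25.000000, DF = 0.893213, PV = 22.330318
  t = 3.5000: CF_t = 25.000000, DF = 0.876558, PV = 21.913953
  t = 4.0000: CF_t = 25.000000, DF = 0.860214, PV = 21.505351
  t = 4.5000: CF_t = 25.000000, DF = 0.844175, PV = 21.104368
  t = 5.0000: CF_t = 25.000000, DF = 0.828434, PV = 20.710862
  t = 5.5000: CF_t = 25.000000, DF = 0.812988, PV = 20.324693
  t = 6.0000: CF_t = 25.000000, DF = 0.797829, PV = 19.945724
  t = 6.5000: CF_t = 25.000000, DF = 0.782953, PV = 19.573821
  t = 7.0000: CF_t = 25.000000, DF = 0.768354, PV = 19.208853
  t = 7.5000: CF_t = 25.000000, DF = 0.754028, PV = 18.850690
  t = 8.0000: CF_t = 25.000000, DF = 0.739968, PV = 18.499205
  t = 8.5000: CF_t = 25.000000, DF = 0.726171, PV = 18.154274
  t = 9.0000: CF_t = 25.000000, DF = 0.712631, PV = 17.815774
  t = 9.5000: CF_t = 25.000000, DF = 0.699343, PV = 17.483586
  t = 10.0000: CF_t = 1025.000000, DF = 0.686304, PV = 703.461259
Price P = sum_t PV_t = 1099.062000
Convexity numerator sum_t t*(t + 1/m) * CF_t / (1+y/m)^(m*t + 2):
  t = 0.5000: term = 11.813741
  t = 1.0000: term = 34.780397
  t = 1.5000: term = 68.263782
  t = 2.0000: term = 111.651589
  t = 2.5000: term = 164.354646
  t = 3.0000: term = 225.806186
  t = 3.5000: term = 295.461153
  t = 4.0000: term = 372.795511
  t = 4.5000: term = 457.305582
  t = 5.0000: term = 548.507404
  t = 5.5000: term = 645.936099
  t = 6.0000: term = 749.145266
  t = 6.5000: term = 857.706389
  t = 7.0000: term = 971.208261
  t = 7.5000: term = 1089.256427
  t = 8.0000: term = 1211.472637
  t = 8.5000: term = 1337.494324
  t = 9.0000: term = 1466.974090
  t = 9.5000: term = 1599.579206
  t = 10.0000: term = 71134.636455
Convexity = (1/P) * sum = 83354.149145 / 1099.062000 = 75.841171

Answer: Convexity = 75.8412


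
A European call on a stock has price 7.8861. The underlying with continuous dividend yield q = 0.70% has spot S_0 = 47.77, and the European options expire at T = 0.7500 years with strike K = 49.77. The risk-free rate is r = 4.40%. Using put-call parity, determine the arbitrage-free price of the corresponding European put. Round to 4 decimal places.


Put-call parity: C - P = S_0 * exp(-qT) - K * exp(-rT).
S_0 * exp(-qT) = 47.7700 * 0.99476376 = 47.51986468
K * exp(-rT) = 49.7700 * 0.96753856 = 48.15439411
P = C - S*exp(-qT) + K*exp(-rT)
P = 7.8861 - 47.51986468 + 48.15439411 = 8.5206

Answer: Put price = 8.5206


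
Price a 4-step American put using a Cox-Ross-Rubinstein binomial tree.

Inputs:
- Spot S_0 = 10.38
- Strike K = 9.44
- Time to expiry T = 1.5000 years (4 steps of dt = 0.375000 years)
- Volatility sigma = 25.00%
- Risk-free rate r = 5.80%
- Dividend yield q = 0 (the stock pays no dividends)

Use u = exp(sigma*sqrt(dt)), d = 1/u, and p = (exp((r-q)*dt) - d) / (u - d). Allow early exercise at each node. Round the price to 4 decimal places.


Answer: Price = V(0,0) = 0.5535

Derivation:
dt = T/N = 0.375000
u = exp(sigma*sqrt(dt)) = 1.165433; d = 1/u = 0.858050
p = (exp((r-q)*dt) - d) / (u - d) = 0.533335
Discount per step: exp(-r*dt) = 0.978485
Stock lattice S(k, i) with i counting down-moves:
  k=0: S(0,0) = 10.3800
  k=1: S(1,0) = 12.0972; S(1,1) = 8.9066
  k=2: S(2,0) = 14.0985; S(2,1) = 10.3800; S(2,2) = 7.6423
  k=3: S(3,0) = 16.4308; S(3,1) = 12.0972; S(3,2) = 8.9066; S(3,3) = 6.5574
  k=4: S(4,0) = 19.1491; S(4,1) = 14.0985; S(4,2) = 10.3800; S(4,3) = 7.6423; S(4,4) = 5.6266
Terminal payoffs V(N, i) = max(K - S_T, 0):
  V(4,0) = 0.000000; V(4,1) = 0.000000; V(4,2) = 0.000000; V(4,3) = 1.797730; V(4,4) = 3.813383
Backward induction: V(k, i) = exp(-r*dt) * [p * V(k+1, i) + (1-p) * V(k+1, i+1)]; then take max(V_cont, immediate exercise) for American.
  V(3,0) = exp(-r*dt) * [p*0.000000 + (1-p)*0.000000] = 0.000000; exercise = 0.000000; V(3,0) = max -> 0.000000
  V(3,1) = exp(-r*dt) * [p*0.000000 + (1-p)*0.000000] = 0.000000; exercise = 0.000000; V(3,1) = max -> 0.000000
  V(3,2) = exp(-r*dt) * [p*0.000000 + (1-p)*1.797730] = 0.820888; exercise = 0.533443; V(3,2) = max -> 0.820888
  V(3,3) = exp(-r*dt) * [p*1.797730 + (1-p)*3.813383] = 2.679448; exercise = 2.882552; V(3,3) = max -> 2.882552
  V(2,0) = exp(-r*dt) * [p*0.000000 + (1-p)*0.000000] = 0.000000; exercise = 0.000000; V(2,0) = max -> 0.000000
  V(2,1) = exp(-r*dt) * [p*0.000000 + (1-p)*0.820888] = 0.374838; exercise = 0.000000; V(2,1) = max -> 0.374838
  V(2,2) = exp(-r*dt) * [p*0.820888 + (1-p)*2.882552] = 1.744633; exercise = 1.797730; V(2,2) = max -> 1.797730
  V(1,0) = exp(-r*dt) * [p*0.000000 + (1-p)*0.374838] = 0.171160; exercise = 0.000000; V(1,0) = max -> 0.171160
  V(1,1) = exp(-r*dt) * [p*0.374838 + (1-p)*1.797730] = 1.016501; exercise = 0.533443; V(1,1) = max -> 1.016501
  V(0,0) = exp(-r*dt) * [p*0.171160 + (1-p)*1.016501] = 0.553481; exercise = 0.000000; V(0,0) = max -> 0.553481


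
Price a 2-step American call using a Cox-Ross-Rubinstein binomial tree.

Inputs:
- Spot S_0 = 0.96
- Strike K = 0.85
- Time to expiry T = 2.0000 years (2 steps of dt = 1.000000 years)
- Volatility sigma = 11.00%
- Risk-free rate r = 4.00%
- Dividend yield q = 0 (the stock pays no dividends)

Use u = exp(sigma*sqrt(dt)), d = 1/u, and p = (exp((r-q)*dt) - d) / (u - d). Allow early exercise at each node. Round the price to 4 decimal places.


dt = T/N = 1.000000
u = exp(sigma*sqrt(dt)) = 1.116278; d = 1/u = 0.895834
p = (exp((r-q)*dt) - d) / (u - d) = 0.657658
Discount per step: exp(-r*dt) = 0.960789
Stock lattice S(k, i) with i counting down-moves:
  k=0: S(0,0) = 0.9600
  k=1: S(1,0) = 1.0716; S(1,1) = 0.8600
  k=2: S(2,0) = 1.1962; S(2,1) = 0.9600; S(2,2) = 0.7704
Terminal payoffs V(N, i) = max(S_T - K, 0):
  V(2,0) = 0.346234; V(2,1) = 0.110000; V(2,2) = 0.000000
Backward induction: V(k, i) = exp(-r*dt) * [p * V(k+1, i) + (1-p) * V(k+1, i+1)]; then take max(V_cont, immediate exercise) for American.
  V(1,0) = exp(-r*dt) * [p*0.346234 + (1-p)*0.110000] = 0.254956; exercise = 0.221627; V(1,0) = max -> 0.254956
  V(1,1) = exp(-r*dt) * [p*0.110000 + (1-p)*0.000000] = 0.069506; exercise = 0.010001; V(1,1) = max -> 0.069506
  V(0,0) = exp(-r*dt) * [p*0.254956 + (1-p)*0.069506] = 0.183961; exercise = 0.110000; V(0,0) = max -> 0.183961

Answer: Price = V(0,0) = 0.1840


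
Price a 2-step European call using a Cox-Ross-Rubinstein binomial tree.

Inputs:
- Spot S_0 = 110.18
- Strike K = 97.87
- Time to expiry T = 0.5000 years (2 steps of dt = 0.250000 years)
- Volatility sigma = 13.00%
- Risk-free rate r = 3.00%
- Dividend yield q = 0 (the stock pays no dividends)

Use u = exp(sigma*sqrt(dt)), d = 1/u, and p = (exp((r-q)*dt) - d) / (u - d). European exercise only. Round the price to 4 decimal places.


Answer: Price = V(0,0) = 13.9992

Derivation:
dt = T/N = 0.250000
u = exp(sigma*sqrt(dt)) = 1.067159; d = 1/u = 0.937067
p = (exp((r-q)*dt) - d) / (u - d) = 0.541624
Discount per step: exp(-r*dt) = 0.992528
Stock lattice S(k, i) with i counting down-moves:
  k=0: S(0,0) = 110.1800
  k=1: S(1,0) = 117.5796; S(1,1) = 103.2461
  k=2: S(2,0) = 125.4761; S(2,1) = 110.1800; S(2,2) = 96.7486
Terminal payoffs V(N, i) = max(S_T - K, 0):
  V(2,0) = 27.606111; V(2,1) = 12.310000; V(2,2) = 0.000000
Backward induction: V(k, i) = exp(-r*dt) * [p * V(k+1, i) + (1-p) * V(k+1, i+1)].
  V(1,0) = exp(-r*dt) * [p*27.606111 + (1-p)*12.310000] = 20.440861
  V(1,1) = exp(-r*dt) * [p*12.310000 + (1-p)*0.000000] = 6.617575
  V(0,0) = exp(-r*dt) * [p*20.440861 + (1-p)*6.617575] = 13.999212


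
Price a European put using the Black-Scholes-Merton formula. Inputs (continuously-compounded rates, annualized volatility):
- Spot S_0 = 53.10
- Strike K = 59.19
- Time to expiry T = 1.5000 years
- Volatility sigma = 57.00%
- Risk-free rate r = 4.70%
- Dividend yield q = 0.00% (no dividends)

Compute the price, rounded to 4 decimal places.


d1 = (ln(S/K) + (r - q + 0.5*sigma^2) * T) / (sigma * sqrt(T)) = 0.29451077
d2 = d1 - sigma * sqrt(T) = -0.40359380
exp(-rT) = 0.93192774; exp(-qT) = 1.00000000
P = K * exp(-rT) * N(-d2) - S_0 * exp(-qT) * N(-d1)
N(-d1) = 0.38418382; N(-d2) = 0.65674428
P = 59.1900 * 0.93192774 * 0.65674428 - 53.1000 * 1.00000000 * 0.38418382 = 15.8264

Answer: Price = 15.8264


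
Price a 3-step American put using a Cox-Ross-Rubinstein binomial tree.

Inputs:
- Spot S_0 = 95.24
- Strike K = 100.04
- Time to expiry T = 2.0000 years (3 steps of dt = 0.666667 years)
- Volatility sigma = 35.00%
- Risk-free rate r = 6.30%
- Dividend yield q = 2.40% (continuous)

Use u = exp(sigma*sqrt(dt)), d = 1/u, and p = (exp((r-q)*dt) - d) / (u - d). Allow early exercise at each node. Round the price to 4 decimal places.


Answer: Price = V(0,0) = 18.3245

Derivation:
dt = T/N = 0.666667
u = exp(sigma*sqrt(dt)) = 1.330791; d = 1/u = 0.751433
p = (exp((r-q)*dt) - d) / (u - d) = 0.474505
Discount per step: exp(-r*dt) = 0.958870
Stock lattice S(k, i) with i counting down-moves:
  k=0: S(0,0) = 95.2400
  k=1: S(1,0) = 126.7446; S(1,1) = 71.5664
  k=2: S(2,0) = 168.6706; S(2,1) = 95.2400; S(2,2) = 53.7774
  k=3: S(3,0) = 224.4654; S(3,1) = 126.7446; S(3,2) = 71.5664; S(3,3) = 40.4101
Terminal payoffs V(N, i) = max(K - S_T, 0):
  V(3,0) = 0.000000; V(3,1) = 0.000000; V(3,2) = 28.473562; V(3,3) = 59.629946
Backward induction: V(k, i) = exp(-r*dt) * [p * V(k+1, i) + (1-p) * V(k+1, i+1)]; then take max(V_cont, immediate exercise) for American.
  V(2,0) = exp(-r*dt) * [p*0.000000 + (1-p)*0.000000] = 0.000000; exercise = 0.000000; V(2,0) = max -> 0.000000
  V(2,1) = exp(-r*dt) * [p*0.000000 + (1-p)*28.473562] = 14.347308; exercise = 4.800000; V(2,1) = max -> 14.347308
  V(2,2) = exp(-r*dt) * [p*28.473562 + (1-p)*59.629946] = 43.001571; exercise = 46.262648; V(2,2) = max -> 46.262648
  V(1,0) = exp(-r*dt) * [p*0.000000 + (1-p)*14.347308] = 7.229347; exercise = 0.000000; V(1,0) = max -> 7.229347
  V(1,1) = exp(-r*dt) * [p*14.347308 + (1-p)*46.262648] = 29.838757; exercise = 28.473562; V(1,1) = max -> 29.838757
  V(0,0) = exp(-r*dt) * [p*7.229347 + (1-p)*29.838757] = 18.324471; exercise = 4.800000; V(0,0) = max -> 18.324471
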